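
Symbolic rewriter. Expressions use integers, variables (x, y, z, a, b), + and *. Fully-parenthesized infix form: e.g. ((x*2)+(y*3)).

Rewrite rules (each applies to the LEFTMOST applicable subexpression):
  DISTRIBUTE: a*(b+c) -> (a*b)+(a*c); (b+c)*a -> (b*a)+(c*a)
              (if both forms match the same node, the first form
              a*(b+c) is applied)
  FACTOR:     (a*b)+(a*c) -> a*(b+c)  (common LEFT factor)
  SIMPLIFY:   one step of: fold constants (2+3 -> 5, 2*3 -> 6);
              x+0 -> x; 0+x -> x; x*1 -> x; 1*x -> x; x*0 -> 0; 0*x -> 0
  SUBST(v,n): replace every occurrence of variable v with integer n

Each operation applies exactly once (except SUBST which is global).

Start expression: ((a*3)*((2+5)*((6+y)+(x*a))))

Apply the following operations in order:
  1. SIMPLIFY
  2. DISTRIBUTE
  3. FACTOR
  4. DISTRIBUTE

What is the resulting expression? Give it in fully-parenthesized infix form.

Start: ((a*3)*((2+5)*((6+y)+(x*a))))
Apply SIMPLIFY at RL (target: (2+5)): ((a*3)*((2+5)*((6+y)+(x*a)))) -> ((a*3)*(7*((6+y)+(x*a))))
Apply DISTRIBUTE at R (target: (7*((6+y)+(x*a)))): ((a*3)*(7*((6+y)+(x*a)))) -> ((a*3)*((7*(6+y))+(7*(x*a))))
Apply FACTOR at R (target: ((7*(6+y))+(7*(x*a)))): ((a*3)*((7*(6+y))+(7*(x*a)))) -> ((a*3)*(7*((6+y)+(x*a))))
Apply DISTRIBUTE at R (target: (7*((6+y)+(x*a)))): ((a*3)*(7*((6+y)+(x*a)))) -> ((a*3)*((7*(6+y))+(7*(x*a))))

Answer: ((a*3)*((7*(6+y))+(7*(x*a))))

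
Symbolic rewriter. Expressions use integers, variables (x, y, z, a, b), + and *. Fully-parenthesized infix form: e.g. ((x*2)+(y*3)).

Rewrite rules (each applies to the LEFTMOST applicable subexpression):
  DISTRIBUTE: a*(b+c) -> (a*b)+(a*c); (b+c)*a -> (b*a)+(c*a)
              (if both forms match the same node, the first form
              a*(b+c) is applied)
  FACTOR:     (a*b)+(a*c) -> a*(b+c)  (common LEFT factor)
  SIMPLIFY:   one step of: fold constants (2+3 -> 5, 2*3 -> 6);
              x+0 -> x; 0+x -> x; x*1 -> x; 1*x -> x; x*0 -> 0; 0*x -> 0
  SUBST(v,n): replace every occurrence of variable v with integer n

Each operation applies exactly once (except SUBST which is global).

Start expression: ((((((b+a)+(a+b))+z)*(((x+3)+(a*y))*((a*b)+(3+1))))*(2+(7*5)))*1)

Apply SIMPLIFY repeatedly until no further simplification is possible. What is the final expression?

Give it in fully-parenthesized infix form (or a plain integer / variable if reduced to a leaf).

Answer: (((((b+a)+(a+b))+z)*(((x+3)+(a*y))*((a*b)+4)))*37)

Derivation:
Start: ((((((b+a)+(a+b))+z)*(((x+3)+(a*y))*((a*b)+(3+1))))*(2+(7*5)))*1)
Step 1: at root: ((((((b+a)+(a+b))+z)*(((x+3)+(a*y))*((a*b)+(3+1))))*(2+(7*5)))*1) -> (((((b+a)+(a+b))+z)*(((x+3)+(a*y))*((a*b)+(3+1))))*(2+(7*5))); overall: ((((((b+a)+(a+b))+z)*(((x+3)+(a*y))*((a*b)+(3+1))))*(2+(7*5)))*1) -> (((((b+a)+(a+b))+z)*(((x+3)+(a*y))*((a*b)+(3+1))))*(2+(7*5)))
Step 2: at LRRR: (3+1) -> 4; overall: (((((b+a)+(a+b))+z)*(((x+3)+(a*y))*((a*b)+(3+1))))*(2+(7*5))) -> (((((b+a)+(a+b))+z)*(((x+3)+(a*y))*((a*b)+4)))*(2+(7*5)))
Step 3: at RR: (7*5) -> 35; overall: (((((b+a)+(a+b))+z)*(((x+3)+(a*y))*((a*b)+4)))*(2+(7*5))) -> (((((b+a)+(a+b))+z)*(((x+3)+(a*y))*((a*b)+4)))*(2+35))
Step 4: at R: (2+35) -> 37; overall: (((((b+a)+(a+b))+z)*(((x+3)+(a*y))*((a*b)+4)))*(2+35)) -> (((((b+a)+(a+b))+z)*(((x+3)+(a*y))*((a*b)+4)))*37)
Fixed point: (((((b+a)+(a+b))+z)*(((x+3)+(a*y))*((a*b)+4)))*37)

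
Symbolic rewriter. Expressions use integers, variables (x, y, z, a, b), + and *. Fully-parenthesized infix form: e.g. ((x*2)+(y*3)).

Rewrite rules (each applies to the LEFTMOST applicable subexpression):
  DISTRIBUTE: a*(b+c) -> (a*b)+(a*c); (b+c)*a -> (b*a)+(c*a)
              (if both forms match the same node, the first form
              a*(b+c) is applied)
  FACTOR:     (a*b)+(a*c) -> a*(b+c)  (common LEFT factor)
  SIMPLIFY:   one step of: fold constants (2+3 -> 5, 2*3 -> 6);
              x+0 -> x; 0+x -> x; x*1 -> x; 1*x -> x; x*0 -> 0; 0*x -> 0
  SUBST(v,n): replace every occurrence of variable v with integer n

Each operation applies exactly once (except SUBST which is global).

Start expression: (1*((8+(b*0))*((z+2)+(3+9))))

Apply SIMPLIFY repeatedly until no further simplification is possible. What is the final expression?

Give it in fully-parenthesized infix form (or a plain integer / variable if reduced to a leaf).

Start: (1*((8+(b*0))*((z+2)+(3+9))))
Step 1: at root: (1*((8+(b*0))*((z+2)+(3+9)))) -> ((8+(b*0))*((z+2)+(3+9))); overall: (1*((8+(b*0))*((z+2)+(3+9)))) -> ((8+(b*0))*((z+2)+(3+9)))
Step 2: at LR: (b*0) -> 0; overall: ((8+(b*0))*((z+2)+(3+9))) -> ((8+0)*((z+2)+(3+9)))
Step 3: at L: (8+0) -> 8; overall: ((8+0)*((z+2)+(3+9))) -> (8*((z+2)+(3+9)))
Step 4: at RR: (3+9) -> 12; overall: (8*((z+2)+(3+9))) -> (8*((z+2)+12))
Fixed point: (8*((z+2)+12))

Answer: (8*((z+2)+12))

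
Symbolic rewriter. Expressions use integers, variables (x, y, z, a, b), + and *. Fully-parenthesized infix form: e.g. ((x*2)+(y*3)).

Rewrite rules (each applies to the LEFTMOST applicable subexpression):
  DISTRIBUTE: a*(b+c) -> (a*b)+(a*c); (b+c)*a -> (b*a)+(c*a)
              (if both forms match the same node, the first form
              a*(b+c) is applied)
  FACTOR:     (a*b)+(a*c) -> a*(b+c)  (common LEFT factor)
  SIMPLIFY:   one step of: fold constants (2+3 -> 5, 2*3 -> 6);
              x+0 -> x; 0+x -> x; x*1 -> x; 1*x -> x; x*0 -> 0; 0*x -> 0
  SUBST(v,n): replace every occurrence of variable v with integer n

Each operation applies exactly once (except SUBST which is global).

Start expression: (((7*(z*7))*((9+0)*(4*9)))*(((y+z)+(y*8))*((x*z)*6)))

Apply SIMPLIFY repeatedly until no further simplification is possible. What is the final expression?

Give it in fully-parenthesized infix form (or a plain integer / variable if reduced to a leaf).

Start: (((7*(z*7))*((9+0)*(4*9)))*(((y+z)+(y*8))*((x*z)*6)))
Step 1: at LRL: (9+0) -> 9; overall: (((7*(z*7))*((9+0)*(4*9)))*(((y+z)+(y*8))*((x*z)*6))) -> (((7*(z*7))*(9*(4*9)))*(((y+z)+(y*8))*((x*z)*6)))
Step 2: at LRR: (4*9) -> 36; overall: (((7*(z*7))*(9*(4*9)))*(((y+z)+(y*8))*((x*z)*6))) -> (((7*(z*7))*(9*36))*(((y+z)+(y*8))*((x*z)*6)))
Step 3: at LR: (9*36) -> 324; overall: (((7*(z*7))*(9*36))*(((y+z)+(y*8))*((x*z)*6))) -> (((7*(z*7))*324)*(((y+z)+(y*8))*((x*z)*6)))
Fixed point: (((7*(z*7))*324)*(((y+z)+(y*8))*((x*z)*6)))

Answer: (((7*(z*7))*324)*(((y+z)+(y*8))*((x*z)*6)))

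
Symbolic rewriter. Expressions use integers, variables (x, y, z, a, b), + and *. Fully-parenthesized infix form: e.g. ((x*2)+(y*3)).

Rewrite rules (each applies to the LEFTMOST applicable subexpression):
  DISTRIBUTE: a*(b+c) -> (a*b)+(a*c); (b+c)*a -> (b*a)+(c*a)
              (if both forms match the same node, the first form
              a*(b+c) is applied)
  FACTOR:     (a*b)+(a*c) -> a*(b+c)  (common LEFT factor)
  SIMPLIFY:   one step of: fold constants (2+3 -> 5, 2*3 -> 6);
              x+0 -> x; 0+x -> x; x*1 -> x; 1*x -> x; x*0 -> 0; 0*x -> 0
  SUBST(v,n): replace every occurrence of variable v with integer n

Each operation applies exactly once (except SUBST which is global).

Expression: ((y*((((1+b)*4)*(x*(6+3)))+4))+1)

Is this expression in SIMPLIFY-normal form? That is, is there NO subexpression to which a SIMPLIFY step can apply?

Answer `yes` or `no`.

Answer: no

Derivation:
Expression: ((y*((((1+b)*4)*(x*(6+3)))+4))+1)
Scanning for simplifiable subexpressions (pre-order)...
  at root: ((y*((((1+b)*4)*(x*(6+3)))+4))+1) (not simplifiable)
  at L: (y*((((1+b)*4)*(x*(6+3)))+4)) (not simplifiable)
  at LR: ((((1+b)*4)*(x*(6+3)))+4) (not simplifiable)
  at LRL: (((1+b)*4)*(x*(6+3))) (not simplifiable)
  at LRLL: ((1+b)*4) (not simplifiable)
  at LRLLL: (1+b) (not simplifiable)
  at LRLR: (x*(6+3)) (not simplifiable)
  at LRLRR: (6+3) (SIMPLIFIABLE)
Found simplifiable subexpr at path LRLRR: (6+3)
One SIMPLIFY step would give: ((y*((((1+b)*4)*(x*9))+4))+1)
-> NOT in normal form.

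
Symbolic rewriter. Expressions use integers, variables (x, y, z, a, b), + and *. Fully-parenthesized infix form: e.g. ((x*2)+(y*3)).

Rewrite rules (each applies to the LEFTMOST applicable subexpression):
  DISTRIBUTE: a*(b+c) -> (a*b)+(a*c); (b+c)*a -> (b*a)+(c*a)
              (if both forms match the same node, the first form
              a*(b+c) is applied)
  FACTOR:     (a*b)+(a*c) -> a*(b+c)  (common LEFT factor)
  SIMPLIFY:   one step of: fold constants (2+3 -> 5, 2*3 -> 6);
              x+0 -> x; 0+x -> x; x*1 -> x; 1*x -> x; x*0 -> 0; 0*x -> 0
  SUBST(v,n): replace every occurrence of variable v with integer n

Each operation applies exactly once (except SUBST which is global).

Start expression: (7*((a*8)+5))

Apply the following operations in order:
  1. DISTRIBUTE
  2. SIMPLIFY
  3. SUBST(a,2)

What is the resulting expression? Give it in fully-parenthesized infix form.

Answer: ((7*(2*8))+35)

Derivation:
Start: (7*((a*8)+5))
Apply DISTRIBUTE at root (target: (7*((a*8)+5))): (7*((a*8)+5)) -> ((7*(a*8))+(7*5))
Apply SIMPLIFY at R (target: (7*5)): ((7*(a*8))+(7*5)) -> ((7*(a*8))+35)
Apply SUBST(a,2): ((7*(a*8))+35) -> ((7*(2*8))+35)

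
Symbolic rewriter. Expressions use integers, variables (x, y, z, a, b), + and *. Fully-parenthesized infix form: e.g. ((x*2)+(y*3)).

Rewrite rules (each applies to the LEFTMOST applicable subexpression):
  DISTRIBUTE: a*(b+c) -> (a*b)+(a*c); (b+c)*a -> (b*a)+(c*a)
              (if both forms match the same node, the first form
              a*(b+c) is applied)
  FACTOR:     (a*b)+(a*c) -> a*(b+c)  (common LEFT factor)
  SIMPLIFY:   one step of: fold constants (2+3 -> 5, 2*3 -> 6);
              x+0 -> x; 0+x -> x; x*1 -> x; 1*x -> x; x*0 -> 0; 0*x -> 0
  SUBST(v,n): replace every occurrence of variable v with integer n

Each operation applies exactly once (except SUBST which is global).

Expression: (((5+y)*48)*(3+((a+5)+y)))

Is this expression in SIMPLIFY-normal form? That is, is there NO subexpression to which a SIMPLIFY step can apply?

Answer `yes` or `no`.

Expression: (((5+y)*48)*(3+((a+5)+y)))
Scanning for simplifiable subexpressions (pre-order)...
  at root: (((5+y)*48)*(3+((a+5)+y))) (not simplifiable)
  at L: ((5+y)*48) (not simplifiable)
  at LL: (5+y) (not simplifiable)
  at R: (3+((a+5)+y)) (not simplifiable)
  at RR: ((a+5)+y) (not simplifiable)
  at RRL: (a+5) (not simplifiable)
Result: no simplifiable subexpression found -> normal form.

Answer: yes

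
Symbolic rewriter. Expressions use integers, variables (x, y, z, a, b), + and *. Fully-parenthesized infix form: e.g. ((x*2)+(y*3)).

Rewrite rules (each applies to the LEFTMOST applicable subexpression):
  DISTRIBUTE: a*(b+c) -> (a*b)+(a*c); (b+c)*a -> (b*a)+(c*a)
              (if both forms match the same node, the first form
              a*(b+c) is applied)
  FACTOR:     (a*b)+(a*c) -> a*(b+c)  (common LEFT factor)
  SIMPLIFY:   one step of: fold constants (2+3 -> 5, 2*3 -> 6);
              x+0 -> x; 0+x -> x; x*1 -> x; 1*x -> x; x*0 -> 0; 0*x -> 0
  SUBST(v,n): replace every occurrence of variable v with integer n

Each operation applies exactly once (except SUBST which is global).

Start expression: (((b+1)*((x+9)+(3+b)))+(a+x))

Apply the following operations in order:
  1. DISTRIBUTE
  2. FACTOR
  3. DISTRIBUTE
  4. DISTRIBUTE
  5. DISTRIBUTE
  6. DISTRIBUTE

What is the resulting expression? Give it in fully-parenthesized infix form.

Start: (((b+1)*((x+9)+(3+b)))+(a+x))
Apply DISTRIBUTE at L (target: ((b+1)*((x+9)+(3+b)))): (((b+1)*((x+9)+(3+b)))+(a+x)) -> ((((b+1)*(x+9))+((b+1)*(3+b)))+(a+x))
Apply FACTOR at L (target: (((b+1)*(x+9))+((b+1)*(3+b)))): ((((b+1)*(x+9))+((b+1)*(3+b)))+(a+x)) -> (((b+1)*((x+9)+(3+b)))+(a+x))
Apply DISTRIBUTE at L (target: ((b+1)*((x+9)+(3+b)))): (((b+1)*((x+9)+(3+b)))+(a+x)) -> ((((b+1)*(x+9))+((b+1)*(3+b)))+(a+x))
Apply DISTRIBUTE at LL (target: ((b+1)*(x+9))): ((((b+1)*(x+9))+((b+1)*(3+b)))+(a+x)) -> (((((b+1)*x)+((b+1)*9))+((b+1)*(3+b)))+(a+x))
Apply DISTRIBUTE at LLL (target: ((b+1)*x)): (((((b+1)*x)+((b+1)*9))+((b+1)*(3+b)))+(a+x)) -> (((((b*x)+(1*x))+((b+1)*9))+((b+1)*(3+b)))+(a+x))
Apply DISTRIBUTE at LLR (target: ((b+1)*9)): (((((b*x)+(1*x))+((b+1)*9))+((b+1)*(3+b)))+(a+x)) -> (((((b*x)+(1*x))+((b*9)+(1*9)))+((b+1)*(3+b)))+(a+x))

Answer: (((((b*x)+(1*x))+((b*9)+(1*9)))+((b+1)*(3+b)))+(a+x))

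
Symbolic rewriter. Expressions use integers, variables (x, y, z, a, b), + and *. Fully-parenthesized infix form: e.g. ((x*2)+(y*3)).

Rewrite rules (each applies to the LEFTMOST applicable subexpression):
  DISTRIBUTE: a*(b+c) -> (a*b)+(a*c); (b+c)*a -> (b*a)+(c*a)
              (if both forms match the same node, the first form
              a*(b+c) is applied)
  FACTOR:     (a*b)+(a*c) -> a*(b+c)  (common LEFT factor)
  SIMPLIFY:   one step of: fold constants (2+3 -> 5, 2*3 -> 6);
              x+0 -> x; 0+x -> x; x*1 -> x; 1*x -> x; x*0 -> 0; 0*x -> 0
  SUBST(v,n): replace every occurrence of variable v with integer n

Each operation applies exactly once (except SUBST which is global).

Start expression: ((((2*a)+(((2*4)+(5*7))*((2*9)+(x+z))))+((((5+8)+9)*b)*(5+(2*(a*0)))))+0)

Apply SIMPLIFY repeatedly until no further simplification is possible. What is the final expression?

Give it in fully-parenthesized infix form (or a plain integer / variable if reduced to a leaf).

Start: ((((2*a)+(((2*4)+(5*7))*((2*9)+(x+z))))+((((5+8)+9)*b)*(5+(2*(a*0)))))+0)
Step 1: at root: ((((2*a)+(((2*4)+(5*7))*((2*9)+(x+z))))+((((5+8)+9)*b)*(5+(2*(a*0)))))+0) -> (((2*a)+(((2*4)+(5*7))*((2*9)+(x+z))))+((((5+8)+9)*b)*(5+(2*(a*0))))); overall: ((((2*a)+(((2*4)+(5*7))*((2*9)+(x+z))))+((((5+8)+9)*b)*(5+(2*(a*0)))))+0) -> (((2*a)+(((2*4)+(5*7))*((2*9)+(x+z))))+((((5+8)+9)*b)*(5+(2*(a*0)))))
Step 2: at LRLL: (2*4) -> 8; overall: (((2*a)+(((2*4)+(5*7))*((2*9)+(x+z))))+((((5+8)+9)*b)*(5+(2*(a*0))))) -> (((2*a)+((8+(5*7))*((2*9)+(x+z))))+((((5+8)+9)*b)*(5+(2*(a*0)))))
Step 3: at LRLR: (5*7) -> 35; overall: (((2*a)+((8+(5*7))*((2*9)+(x+z))))+((((5+8)+9)*b)*(5+(2*(a*0))))) -> (((2*a)+((8+35)*((2*9)+(x+z))))+((((5+8)+9)*b)*(5+(2*(a*0)))))
Step 4: at LRL: (8+35) -> 43; overall: (((2*a)+((8+35)*((2*9)+(x+z))))+((((5+8)+9)*b)*(5+(2*(a*0))))) -> (((2*a)+(43*((2*9)+(x+z))))+((((5+8)+9)*b)*(5+(2*(a*0)))))
Step 5: at LRRL: (2*9) -> 18; overall: (((2*a)+(43*((2*9)+(x+z))))+((((5+8)+9)*b)*(5+(2*(a*0))))) -> (((2*a)+(43*(18+(x+z))))+((((5+8)+9)*b)*(5+(2*(a*0)))))
Step 6: at RLLL: (5+8) -> 13; overall: (((2*a)+(43*(18+(x+z))))+((((5+8)+9)*b)*(5+(2*(a*0))))) -> (((2*a)+(43*(18+(x+z))))+(((13+9)*b)*(5+(2*(a*0)))))
Step 7: at RLL: (13+9) -> 22; overall: (((2*a)+(43*(18+(x+z))))+(((13+9)*b)*(5+(2*(a*0))))) -> (((2*a)+(43*(18+(x+z))))+((22*b)*(5+(2*(a*0)))))
Step 8: at RRRR: (a*0) -> 0; overall: (((2*a)+(43*(18+(x+z))))+((22*b)*(5+(2*(a*0))))) -> (((2*a)+(43*(18+(x+z))))+((22*b)*(5+(2*0))))
Step 9: at RRR: (2*0) -> 0; overall: (((2*a)+(43*(18+(x+z))))+((22*b)*(5+(2*0)))) -> (((2*a)+(43*(18+(x+z))))+((22*b)*(5+0)))
Step 10: at RR: (5+0) -> 5; overall: (((2*a)+(43*(18+(x+z))))+((22*b)*(5+0))) -> (((2*a)+(43*(18+(x+z))))+((22*b)*5))
Fixed point: (((2*a)+(43*(18+(x+z))))+((22*b)*5))

Answer: (((2*a)+(43*(18+(x+z))))+((22*b)*5))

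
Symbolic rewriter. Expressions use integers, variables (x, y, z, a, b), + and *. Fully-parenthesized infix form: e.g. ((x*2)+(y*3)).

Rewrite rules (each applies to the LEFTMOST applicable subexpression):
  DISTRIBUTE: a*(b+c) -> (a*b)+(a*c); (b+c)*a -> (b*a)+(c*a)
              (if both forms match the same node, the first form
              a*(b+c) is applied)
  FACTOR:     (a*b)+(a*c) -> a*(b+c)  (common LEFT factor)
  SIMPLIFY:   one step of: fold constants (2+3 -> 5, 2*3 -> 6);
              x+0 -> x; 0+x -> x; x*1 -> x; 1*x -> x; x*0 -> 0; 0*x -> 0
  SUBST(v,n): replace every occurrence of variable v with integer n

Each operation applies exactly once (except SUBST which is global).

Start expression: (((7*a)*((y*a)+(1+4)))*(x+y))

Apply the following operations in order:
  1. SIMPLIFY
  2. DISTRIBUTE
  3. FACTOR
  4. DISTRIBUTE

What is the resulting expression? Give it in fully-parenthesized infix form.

Answer: ((((7*a)*((y*a)+5))*x)+(((7*a)*((y*a)+5))*y))

Derivation:
Start: (((7*a)*((y*a)+(1+4)))*(x+y))
Apply SIMPLIFY at LRR (target: (1+4)): (((7*a)*((y*a)+(1+4)))*(x+y)) -> (((7*a)*((y*a)+5))*(x+y))
Apply DISTRIBUTE at root (target: (((7*a)*((y*a)+5))*(x+y))): (((7*a)*((y*a)+5))*(x+y)) -> ((((7*a)*((y*a)+5))*x)+(((7*a)*((y*a)+5))*y))
Apply FACTOR at root (target: ((((7*a)*((y*a)+5))*x)+(((7*a)*((y*a)+5))*y))): ((((7*a)*((y*a)+5))*x)+(((7*a)*((y*a)+5))*y)) -> (((7*a)*((y*a)+5))*(x+y))
Apply DISTRIBUTE at root (target: (((7*a)*((y*a)+5))*(x+y))): (((7*a)*((y*a)+5))*(x+y)) -> ((((7*a)*((y*a)+5))*x)+(((7*a)*((y*a)+5))*y))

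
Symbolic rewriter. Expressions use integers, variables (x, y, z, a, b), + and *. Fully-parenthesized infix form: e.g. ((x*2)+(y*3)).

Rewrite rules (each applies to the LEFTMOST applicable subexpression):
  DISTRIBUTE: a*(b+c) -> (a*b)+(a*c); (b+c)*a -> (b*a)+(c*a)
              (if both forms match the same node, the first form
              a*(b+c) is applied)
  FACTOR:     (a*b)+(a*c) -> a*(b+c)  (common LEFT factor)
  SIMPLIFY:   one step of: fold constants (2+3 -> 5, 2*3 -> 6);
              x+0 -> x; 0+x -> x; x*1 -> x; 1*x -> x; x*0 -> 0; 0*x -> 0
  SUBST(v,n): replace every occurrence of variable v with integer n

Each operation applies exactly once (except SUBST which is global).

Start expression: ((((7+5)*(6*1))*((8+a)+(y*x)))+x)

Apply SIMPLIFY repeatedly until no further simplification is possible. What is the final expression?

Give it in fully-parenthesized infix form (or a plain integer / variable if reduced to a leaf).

Start: ((((7+5)*(6*1))*((8+a)+(y*x)))+x)
Step 1: at LLL: (7+5) -> 12; overall: ((((7+5)*(6*1))*((8+a)+(y*x)))+x) -> (((12*(6*1))*((8+a)+(y*x)))+x)
Step 2: at LLR: (6*1) -> 6; overall: (((12*(6*1))*((8+a)+(y*x)))+x) -> (((12*6)*((8+a)+(y*x)))+x)
Step 3: at LL: (12*6) -> 72; overall: (((12*6)*((8+a)+(y*x)))+x) -> ((72*((8+a)+(y*x)))+x)
Fixed point: ((72*((8+a)+(y*x)))+x)

Answer: ((72*((8+a)+(y*x)))+x)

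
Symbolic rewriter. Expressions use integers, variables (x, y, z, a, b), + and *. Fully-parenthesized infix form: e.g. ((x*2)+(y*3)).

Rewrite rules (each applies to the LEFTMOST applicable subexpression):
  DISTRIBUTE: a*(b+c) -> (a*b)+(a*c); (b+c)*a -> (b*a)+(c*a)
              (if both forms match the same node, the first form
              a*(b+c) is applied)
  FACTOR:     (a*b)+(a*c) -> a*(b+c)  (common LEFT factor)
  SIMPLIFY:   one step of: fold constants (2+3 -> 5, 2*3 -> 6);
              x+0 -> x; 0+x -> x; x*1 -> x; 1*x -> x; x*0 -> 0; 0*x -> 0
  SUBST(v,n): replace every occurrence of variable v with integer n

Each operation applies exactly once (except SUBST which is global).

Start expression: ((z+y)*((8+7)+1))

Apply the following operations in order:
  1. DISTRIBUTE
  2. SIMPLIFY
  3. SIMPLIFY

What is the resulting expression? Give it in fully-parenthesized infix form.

Answer: (((z+y)*15)+(z+y))

Derivation:
Start: ((z+y)*((8+7)+1))
Apply DISTRIBUTE at root (target: ((z+y)*((8+7)+1))): ((z+y)*((8+7)+1)) -> (((z+y)*(8+7))+((z+y)*1))
Apply SIMPLIFY at LR (target: (8+7)): (((z+y)*(8+7))+((z+y)*1)) -> (((z+y)*15)+((z+y)*1))
Apply SIMPLIFY at R (target: ((z+y)*1)): (((z+y)*15)+((z+y)*1)) -> (((z+y)*15)+(z+y))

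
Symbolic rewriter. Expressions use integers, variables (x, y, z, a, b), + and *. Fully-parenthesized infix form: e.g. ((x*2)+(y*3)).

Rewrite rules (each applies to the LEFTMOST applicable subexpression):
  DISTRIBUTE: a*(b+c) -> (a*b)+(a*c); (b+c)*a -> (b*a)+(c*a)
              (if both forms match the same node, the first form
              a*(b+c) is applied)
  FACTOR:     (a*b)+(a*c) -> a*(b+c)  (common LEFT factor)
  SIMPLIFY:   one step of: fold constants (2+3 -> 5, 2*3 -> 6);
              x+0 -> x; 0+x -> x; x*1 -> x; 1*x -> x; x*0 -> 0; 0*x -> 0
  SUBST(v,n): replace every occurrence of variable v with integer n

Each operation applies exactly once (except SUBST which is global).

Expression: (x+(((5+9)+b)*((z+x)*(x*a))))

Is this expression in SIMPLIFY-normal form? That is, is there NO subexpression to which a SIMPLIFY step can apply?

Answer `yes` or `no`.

Answer: no

Derivation:
Expression: (x+(((5+9)+b)*((z+x)*(x*a))))
Scanning for simplifiable subexpressions (pre-order)...
  at root: (x+(((5+9)+b)*((z+x)*(x*a)))) (not simplifiable)
  at R: (((5+9)+b)*((z+x)*(x*a))) (not simplifiable)
  at RL: ((5+9)+b) (not simplifiable)
  at RLL: (5+9) (SIMPLIFIABLE)
  at RR: ((z+x)*(x*a)) (not simplifiable)
  at RRL: (z+x) (not simplifiable)
  at RRR: (x*a) (not simplifiable)
Found simplifiable subexpr at path RLL: (5+9)
One SIMPLIFY step would give: (x+((14+b)*((z+x)*(x*a))))
-> NOT in normal form.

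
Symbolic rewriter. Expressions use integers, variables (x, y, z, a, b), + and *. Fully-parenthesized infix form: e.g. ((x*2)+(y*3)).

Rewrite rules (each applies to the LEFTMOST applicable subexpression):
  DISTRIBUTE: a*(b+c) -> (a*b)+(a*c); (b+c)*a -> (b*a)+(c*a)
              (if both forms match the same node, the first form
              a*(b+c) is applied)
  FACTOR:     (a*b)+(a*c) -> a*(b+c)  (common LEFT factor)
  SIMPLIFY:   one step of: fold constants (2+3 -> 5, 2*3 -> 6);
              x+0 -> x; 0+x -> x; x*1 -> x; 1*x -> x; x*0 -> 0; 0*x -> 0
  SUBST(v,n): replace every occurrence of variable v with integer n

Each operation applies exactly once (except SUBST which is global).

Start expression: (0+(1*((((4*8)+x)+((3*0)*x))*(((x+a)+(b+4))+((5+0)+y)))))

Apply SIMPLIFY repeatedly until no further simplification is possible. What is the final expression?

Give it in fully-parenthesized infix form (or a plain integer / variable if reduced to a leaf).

Answer: ((32+x)*(((x+a)+(b+4))+(5+y)))

Derivation:
Start: (0+(1*((((4*8)+x)+((3*0)*x))*(((x+a)+(b+4))+((5+0)+y)))))
Step 1: at root: (0+(1*((((4*8)+x)+((3*0)*x))*(((x+a)+(b+4))+((5+0)+y))))) -> (1*((((4*8)+x)+((3*0)*x))*(((x+a)+(b+4))+((5+0)+y)))); overall: (0+(1*((((4*8)+x)+((3*0)*x))*(((x+a)+(b+4))+((5+0)+y))))) -> (1*((((4*8)+x)+((3*0)*x))*(((x+a)+(b+4))+((5+0)+y))))
Step 2: at root: (1*((((4*8)+x)+((3*0)*x))*(((x+a)+(b+4))+((5+0)+y)))) -> ((((4*8)+x)+((3*0)*x))*(((x+a)+(b+4))+((5+0)+y))); overall: (1*((((4*8)+x)+((3*0)*x))*(((x+a)+(b+4))+((5+0)+y)))) -> ((((4*8)+x)+((3*0)*x))*(((x+a)+(b+4))+((5+0)+y)))
Step 3: at LLL: (4*8) -> 32; overall: ((((4*8)+x)+((3*0)*x))*(((x+a)+(b+4))+((5+0)+y))) -> (((32+x)+((3*0)*x))*(((x+a)+(b+4))+((5+0)+y)))
Step 4: at LRL: (3*0) -> 0; overall: (((32+x)+((3*0)*x))*(((x+a)+(b+4))+((5+0)+y))) -> (((32+x)+(0*x))*(((x+a)+(b+4))+((5+0)+y)))
Step 5: at LR: (0*x) -> 0; overall: (((32+x)+(0*x))*(((x+a)+(b+4))+((5+0)+y))) -> (((32+x)+0)*(((x+a)+(b+4))+((5+0)+y)))
Step 6: at L: ((32+x)+0) -> (32+x); overall: (((32+x)+0)*(((x+a)+(b+4))+((5+0)+y))) -> ((32+x)*(((x+a)+(b+4))+((5+0)+y)))
Step 7: at RRL: (5+0) -> 5; overall: ((32+x)*(((x+a)+(b+4))+((5+0)+y))) -> ((32+x)*(((x+a)+(b+4))+(5+y)))
Fixed point: ((32+x)*(((x+a)+(b+4))+(5+y)))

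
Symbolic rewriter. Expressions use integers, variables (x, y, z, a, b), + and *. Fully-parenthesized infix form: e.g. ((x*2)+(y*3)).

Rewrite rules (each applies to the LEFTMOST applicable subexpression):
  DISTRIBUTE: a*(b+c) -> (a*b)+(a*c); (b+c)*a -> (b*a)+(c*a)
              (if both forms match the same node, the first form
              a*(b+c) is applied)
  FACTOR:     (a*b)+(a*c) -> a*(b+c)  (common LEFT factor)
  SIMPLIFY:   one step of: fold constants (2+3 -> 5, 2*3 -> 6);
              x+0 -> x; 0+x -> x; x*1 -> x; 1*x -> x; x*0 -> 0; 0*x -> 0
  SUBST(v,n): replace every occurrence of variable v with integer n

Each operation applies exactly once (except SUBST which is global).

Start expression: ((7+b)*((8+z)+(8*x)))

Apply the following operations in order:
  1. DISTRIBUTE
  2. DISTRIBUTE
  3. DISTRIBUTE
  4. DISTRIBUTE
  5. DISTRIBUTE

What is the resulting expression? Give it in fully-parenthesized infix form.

Start: ((7+b)*((8+z)+(8*x)))
Apply DISTRIBUTE at root (target: ((7+b)*((8+z)+(8*x)))): ((7+b)*((8+z)+(8*x))) -> (((7+b)*(8+z))+((7+b)*(8*x)))
Apply DISTRIBUTE at L (target: ((7+b)*(8+z))): (((7+b)*(8+z))+((7+b)*(8*x))) -> ((((7+b)*8)+((7+b)*z))+((7+b)*(8*x)))
Apply DISTRIBUTE at LL (target: ((7+b)*8)): ((((7+b)*8)+((7+b)*z))+((7+b)*(8*x))) -> ((((7*8)+(b*8))+((7+b)*z))+((7+b)*(8*x)))
Apply DISTRIBUTE at LR (target: ((7+b)*z)): ((((7*8)+(b*8))+((7+b)*z))+((7+b)*(8*x))) -> ((((7*8)+(b*8))+((7*z)+(b*z)))+((7+b)*(8*x)))
Apply DISTRIBUTE at R (target: ((7+b)*(8*x))): ((((7*8)+(b*8))+((7*z)+(b*z)))+((7+b)*(8*x))) -> ((((7*8)+(b*8))+((7*z)+(b*z)))+((7*(8*x))+(b*(8*x))))

Answer: ((((7*8)+(b*8))+((7*z)+(b*z)))+((7*(8*x))+(b*(8*x))))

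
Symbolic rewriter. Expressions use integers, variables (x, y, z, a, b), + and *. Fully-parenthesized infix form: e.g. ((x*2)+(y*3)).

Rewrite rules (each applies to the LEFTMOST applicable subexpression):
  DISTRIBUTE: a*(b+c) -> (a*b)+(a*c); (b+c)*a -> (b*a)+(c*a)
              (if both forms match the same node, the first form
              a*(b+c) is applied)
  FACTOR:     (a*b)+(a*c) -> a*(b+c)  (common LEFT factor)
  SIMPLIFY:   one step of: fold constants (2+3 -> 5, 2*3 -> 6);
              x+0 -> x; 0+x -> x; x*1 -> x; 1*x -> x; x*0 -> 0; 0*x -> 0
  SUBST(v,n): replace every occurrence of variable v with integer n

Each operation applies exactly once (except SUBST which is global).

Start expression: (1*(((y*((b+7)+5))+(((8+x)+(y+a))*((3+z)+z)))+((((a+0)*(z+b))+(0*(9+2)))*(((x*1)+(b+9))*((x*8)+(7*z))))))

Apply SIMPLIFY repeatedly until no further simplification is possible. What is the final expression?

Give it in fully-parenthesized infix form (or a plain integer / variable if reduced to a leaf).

Start: (1*(((y*((b+7)+5))+(((8+x)+(y+a))*((3+z)+z)))+((((a+0)*(z+b))+(0*(9+2)))*(((x*1)+(b+9))*((x*8)+(7*z))))))
Step 1: at root: (1*(((y*((b+7)+5))+(((8+x)+(y+a))*((3+z)+z)))+((((a+0)*(z+b))+(0*(9+2)))*(((x*1)+(b+9))*((x*8)+(7*z)))))) -> (((y*((b+7)+5))+(((8+x)+(y+a))*((3+z)+z)))+((((a+0)*(z+b))+(0*(9+2)))*(((x*1)+(b+9))*((x*8)+(7*z))))); overall: (1*(((y*((b+7)+5))+(((8+x)+(y+a))*((3+z)+z)))+((((a+0)*(z+b))+(0*(9+2)))*(((x*1)+(b+9))*((x*8)+(7*z)))))) -> (((y*((b+7)+5))+(((8+x)+(y+a))*((3+z)+z)))+((((a+0)*(z+b))+(0*(9+2)))*(((x*1)+(b+9))*((x*8)+(7*z)))))
Step 2: at RLLL: (a+0) -> a; overall: (((y*((b+7)+5))+(((8+x)+(y+a))*((3+z)+z)))+((((a+0)*(z+b))+(0*(9+2)))*(((x*1)+(b+9))*((x*8)+(7*z))))) -> (((y*((b+7)+5))+(((8+x)+(y+a))*((3+z)+z)))+(((a*(z+b))+(0*(9+2)))*(((x*1)+(b+9))*((x*8)+(7*z)))))
Step 3: at RLR: (0*(9+2)) -> 0; overall: (((y*((b+7)+5))+(((8+x)+(y+a))*((3+z)+z)))+(((a*(z+b))+(0*(9+2)))*(((x*1)+(b+9))*((x*8)+(7*z))))) -> (((y*((b+7)+5))+(((8+x)+(y+a))*((3+z)+z)))+(((a*(z+b))+0)*(((x*1)+(b+9))*((x*8)+(7*z)))))
Step 4: at RL: ((a*(z+b))+0) -> (a*(z+b)); overall: (((y*((b+7)+5))+(((8+x)+(y+a))*((3+z)+z)))+(((a*(z+b))+0)*(((x*1)+(b+9))*((x*8)+(7*z))))) -> (((y*((b+7)+5))+(((8+x)+(y+a))*((3+z)+z)))+((a*(z+b))*(((x*1)+(b+9))*((x*8)+(7*z)))))
Step 5: at RRLL: (x*1) -> x; overall: (((y*((b+7)+5))+(((8+x)+(y+a))*((3+z)+z)))+((a*(z+b))*(((x*1)+(b+9))*((x*8)+(7*z))))) -> (((y*((b+7)+5))+(((8+x)+(y+a))*((3+z)+z)))+((a*(z+b))*((x+(b+9))*((x*8)+(7*z)))))
Fixed point: (((y*((b+7)+5))+(((8+x)+(y+a))*((3+z)+z)))+((a*(z+b))*((x+(b+9))*((x*8)+(7*z)))))

Answer: (((y*((b+7)+5))+(((8+x)+(y+a))*((3+z)+z)))+((a*(z+b))*((x+(b+9))*((x*8)+(7*z)))))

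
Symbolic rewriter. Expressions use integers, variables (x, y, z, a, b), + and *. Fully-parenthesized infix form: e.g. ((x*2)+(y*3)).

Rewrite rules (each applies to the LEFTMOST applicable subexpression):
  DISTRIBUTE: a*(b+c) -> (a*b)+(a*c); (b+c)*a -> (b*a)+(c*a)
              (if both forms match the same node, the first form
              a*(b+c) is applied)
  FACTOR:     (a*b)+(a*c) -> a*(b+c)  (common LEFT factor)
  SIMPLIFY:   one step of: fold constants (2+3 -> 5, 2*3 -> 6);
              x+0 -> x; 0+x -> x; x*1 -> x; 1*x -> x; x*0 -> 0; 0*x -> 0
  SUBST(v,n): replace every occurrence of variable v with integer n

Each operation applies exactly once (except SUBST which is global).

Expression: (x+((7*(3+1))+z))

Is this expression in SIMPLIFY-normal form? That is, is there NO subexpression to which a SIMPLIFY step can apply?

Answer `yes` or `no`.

Answer: no

Derivation:
Expression: (x+((7*(3+1))+z))
Scanning for simplifiable subexpressions (pre-order)...
  at root: (x+((7*(3+1))+z)) (not simplifiable)
  at R: ((7*(3+1))+z) (not simplifiable)
  at RL: (7*(3+1)) (not simplifiable)
  at RLR: (3+1) (SIMPLIFIABLE)
Found simplifiable subexpr at path RLR: (3+1)
One SIMPLIFY step would give: (x+((7*4)+z))
-> NOT in normal form.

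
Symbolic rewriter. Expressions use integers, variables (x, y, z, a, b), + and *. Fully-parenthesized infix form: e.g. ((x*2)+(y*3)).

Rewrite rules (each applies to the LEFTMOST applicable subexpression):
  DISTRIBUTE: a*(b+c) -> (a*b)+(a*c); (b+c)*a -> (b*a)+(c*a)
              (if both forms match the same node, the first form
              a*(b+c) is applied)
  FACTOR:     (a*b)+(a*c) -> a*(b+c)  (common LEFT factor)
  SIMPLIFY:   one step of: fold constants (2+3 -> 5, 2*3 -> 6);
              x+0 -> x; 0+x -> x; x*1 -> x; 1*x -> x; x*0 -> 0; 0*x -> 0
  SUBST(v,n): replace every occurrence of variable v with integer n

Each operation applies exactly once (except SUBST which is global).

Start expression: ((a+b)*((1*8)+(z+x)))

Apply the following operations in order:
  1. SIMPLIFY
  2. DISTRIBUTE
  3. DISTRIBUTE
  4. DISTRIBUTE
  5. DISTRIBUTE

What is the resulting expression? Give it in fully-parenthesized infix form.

Answer: (((a*8)+(b*8))+(((a*z)+(b*z))+((a+b)*x)))

Derivation:
Start: ((a+b)*((1*8)+(z+x)))
Apply SIMPLIFY at RL (target: (1*8)): ((a+b)*((1*8)+(z+x))) -> ((a+b)*(8+(z+x)))
Apply DISTRIBUTE at root (target: ((a+b)*(8+(z+x)))): ((a+b)*(8+(z+x))) -> (((a+b)*8)+((a+b)*(z+x)))
Apply DISTRIBUTE at L (target: ((a+b)*8)): (((a+b)*8)+((a+b)*(z+x))) -> (((a*8)+(b*8))+((a+b)*(z+x)))
Apply DISTRIBUTE at R (target: ((a+b)*(z+x))): (((a*8)+(b*8))+((a+b)*(z+x))) -> (((a*8)+(b*8))+(((a+b)*z)+((a+b)*x)))
Apply DISTRIBUTE at RL (target: ((a+b)*z)): (((a*8)+(b*8))+(((a+b)*z)+((a+b)*x))) -> (((a*8)+(b*8))+(((a*z)+(b*z))+((a+b)*x)))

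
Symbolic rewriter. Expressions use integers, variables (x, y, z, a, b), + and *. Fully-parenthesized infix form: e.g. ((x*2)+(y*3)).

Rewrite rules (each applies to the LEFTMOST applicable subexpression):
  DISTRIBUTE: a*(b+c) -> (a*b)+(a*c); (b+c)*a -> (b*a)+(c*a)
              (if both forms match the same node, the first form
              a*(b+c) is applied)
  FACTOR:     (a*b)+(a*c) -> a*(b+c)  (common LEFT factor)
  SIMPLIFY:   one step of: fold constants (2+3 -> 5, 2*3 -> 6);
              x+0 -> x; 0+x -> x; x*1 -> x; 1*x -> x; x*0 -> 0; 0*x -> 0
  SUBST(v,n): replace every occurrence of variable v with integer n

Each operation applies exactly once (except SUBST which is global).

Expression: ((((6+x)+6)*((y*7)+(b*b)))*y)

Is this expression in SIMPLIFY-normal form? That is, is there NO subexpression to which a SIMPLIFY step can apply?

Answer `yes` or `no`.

Expression: ((((6+x)+6)*((y*7)+(b*b)))*y)
Scanning for simplifiable subexpressions (pre-order)...
  at root: ((((6+x)+6)*((y*7)+(b*b)))*y) (not simplifiable)
  at L: (((6+x)+6)*((y*7)+(b*b))) (not simplifiable)
  at LL: ((6+x)+6) (not simplifiable)
  at LLL: (6+x) (not simplifiable)
  at LR: ((y*7)+(b*b)) (not simplifiable)
  at LRL: (y*7) (not simplifiable)
  at LRR: (b*b) (not simplifiable)
Result: no simplifiable subexpression found -> normal form.

Answer: yes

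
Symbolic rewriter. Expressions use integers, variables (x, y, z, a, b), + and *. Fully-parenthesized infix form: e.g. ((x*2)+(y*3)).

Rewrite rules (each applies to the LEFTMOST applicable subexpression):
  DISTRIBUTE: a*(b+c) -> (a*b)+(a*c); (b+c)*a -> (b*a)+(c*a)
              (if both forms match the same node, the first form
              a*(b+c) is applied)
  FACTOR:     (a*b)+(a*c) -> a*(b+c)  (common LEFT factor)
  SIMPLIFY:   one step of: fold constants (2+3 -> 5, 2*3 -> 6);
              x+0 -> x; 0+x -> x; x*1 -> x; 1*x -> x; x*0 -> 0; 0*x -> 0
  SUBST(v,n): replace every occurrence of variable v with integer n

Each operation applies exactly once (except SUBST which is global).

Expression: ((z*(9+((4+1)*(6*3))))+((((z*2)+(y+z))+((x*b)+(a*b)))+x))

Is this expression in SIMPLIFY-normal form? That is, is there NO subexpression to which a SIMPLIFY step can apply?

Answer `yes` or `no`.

Expression: ((z*(9+((4+1)*(6*3))))+((((z*2)+(y+z))+((x*b)+(a*b)))+x))
Scanning for simplifiable subexpressions (pre-order)...
  at root: ((z*(9+((4+1)*(6*3))))+((((z*2)+(y+z))+((x*b)+(a*b)))+x)) (not simplifiable)
  at L: (z*(9+((4+1)*(6*3)))) (not simplifiable)
  at LR: (9+((4+1)*(6*3))) (not simplifiable)
  at LRR: ((4+1)*(6*3)) (not simplifiable)
  at LRRL: (4+1) (SIMPLIFIABLE)
  at LRRR: (6*3) (SIMPLIFIABLE)
  at R: ((((z*2)+(y+z))+((x*b)+(a*b)))+x) (not simplifiable)
  at RL: (((z*2)+(y+z))+((x*b)+(a*b))) (not simplifiable)
  at RLL: ((z*2)+(y+z)) (not simplifiable)
  at RLLL: (z*2) (not simplifiable)
  at RLLR: (y+z) (not simplifiable)
  at RLR: ((x*b)+(a*b)) (not simplifiable)
  at RLRL: (x*b) (not simplifiable)
  at RLRR: (a*b) (not simplifiable)
Found simplifiable subexpr at path LRRL: (4+1)
One SIMPLIFY step would give: ((z*(9+(5*(6*3))))+((((z*2)+(y+z))+((x*b)+(a*b)))+x))
-> NOT in normal form.

Answer: no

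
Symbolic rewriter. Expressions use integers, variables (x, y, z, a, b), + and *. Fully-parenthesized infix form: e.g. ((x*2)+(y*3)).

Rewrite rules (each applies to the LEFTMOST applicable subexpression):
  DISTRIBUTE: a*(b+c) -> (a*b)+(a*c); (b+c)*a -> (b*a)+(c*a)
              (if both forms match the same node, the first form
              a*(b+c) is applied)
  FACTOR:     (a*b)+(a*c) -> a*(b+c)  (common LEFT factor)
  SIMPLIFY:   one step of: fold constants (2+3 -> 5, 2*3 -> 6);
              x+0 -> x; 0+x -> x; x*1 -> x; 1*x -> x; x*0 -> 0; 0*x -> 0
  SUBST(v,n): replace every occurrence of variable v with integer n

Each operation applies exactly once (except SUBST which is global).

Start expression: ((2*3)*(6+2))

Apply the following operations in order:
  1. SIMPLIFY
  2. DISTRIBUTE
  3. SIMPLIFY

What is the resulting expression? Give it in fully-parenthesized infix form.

Answer: (36+(6*2))

Derivation:
Start: ((2*3)*(6+2))
Apply SIMPLIFY at L (target: (2*3)): ((2*3)*(6+2)) -> (6*(6+2))
Apply DISTRIBUTE at root (target: (6*(6+2))): (6*(6+2)) -> ((6*6)+(6*2))
Apply SIMPLIFY at L (target: (6*6)): ((6*6)+(6*2)) -> (36+(6*2))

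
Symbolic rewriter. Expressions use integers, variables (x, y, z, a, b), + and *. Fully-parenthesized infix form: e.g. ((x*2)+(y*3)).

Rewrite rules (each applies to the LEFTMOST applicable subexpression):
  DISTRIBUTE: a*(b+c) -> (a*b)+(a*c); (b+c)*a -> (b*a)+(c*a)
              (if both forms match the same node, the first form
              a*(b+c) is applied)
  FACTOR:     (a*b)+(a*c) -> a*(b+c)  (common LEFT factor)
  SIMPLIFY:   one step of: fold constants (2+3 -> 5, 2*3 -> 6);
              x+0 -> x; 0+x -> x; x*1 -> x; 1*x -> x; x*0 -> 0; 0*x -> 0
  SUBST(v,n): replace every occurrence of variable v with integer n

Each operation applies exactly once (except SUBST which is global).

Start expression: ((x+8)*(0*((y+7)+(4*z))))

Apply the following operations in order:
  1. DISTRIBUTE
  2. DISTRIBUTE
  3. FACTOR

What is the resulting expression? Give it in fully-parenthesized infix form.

Start: ((x+8)*(0*((y+7)+(4*z))))
Apply DISTRIBUTE at root (target: ((x+8)*(0*((y+7)+(4*z))))): ((x+8)*(0*((y+7)+(4*z)))) -> ((x*(0*((y+7)+(4*z))))+(8*(0*((y+7)+(4*z)))))
Apply DISTRIBUTE at LR (target: (0*((y+7)+(4*z)))): ((x*(0*((y+7)+(4*z))))+(8*(0*((y+7)+(4*z))))) -> ((x*((0*(y+7))+(0*(4*z))))+(8*(0*((y+7)+(4*z)))))
Apply FACTOR at LR (target: ((0*(y+7))+(0*(4*z)))): ((x*((0*(y+7))+(0*(4*z))))+(8*(0*((y+7)+(4*z))))) -> ((x*(0*((y+7)+(4*z))))+(8*(0*((y+7)+(4*z)))))

Answer: ((x*(0*((y+7)+(4*z))))+(8*(0*((y+7)+(4*z)))))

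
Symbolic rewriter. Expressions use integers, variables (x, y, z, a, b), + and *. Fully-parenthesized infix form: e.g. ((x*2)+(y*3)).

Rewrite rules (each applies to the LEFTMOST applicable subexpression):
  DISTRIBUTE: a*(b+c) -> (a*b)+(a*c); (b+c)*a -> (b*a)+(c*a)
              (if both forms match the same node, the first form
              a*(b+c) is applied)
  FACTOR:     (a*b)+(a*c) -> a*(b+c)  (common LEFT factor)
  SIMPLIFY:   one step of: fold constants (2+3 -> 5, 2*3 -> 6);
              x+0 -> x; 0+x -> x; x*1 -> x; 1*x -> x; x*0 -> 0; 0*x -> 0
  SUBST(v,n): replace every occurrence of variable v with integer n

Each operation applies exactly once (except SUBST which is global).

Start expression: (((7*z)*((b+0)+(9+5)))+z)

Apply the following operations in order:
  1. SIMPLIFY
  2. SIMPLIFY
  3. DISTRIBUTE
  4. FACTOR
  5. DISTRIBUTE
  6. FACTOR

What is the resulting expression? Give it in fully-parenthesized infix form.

Start: (((7*z)*((b+0)+(9+5)))+z)
Apply SIMPLIFY at LRL (target: (b+0)): (((7*z)*((b+0)+(9+5)))+z) -> (((7*z)*(b+(9+5)))+z)
Apply SIMPLIFY at LRR (target: (9+5)): (((7*z)*(b+(9+5)))+z) -> (((7*z)*(b+14))+z)
Apply DISTRIBUTE at L (target: ((7*z)*(b+14))): (((7*z)*(b+14))+z) -> ((((7*z)*b)+((7*z)*14))+z)
Apply FACTOR at L (target: (((7*z)*b)+((7*z)*14))): ((((7*z)*b)+((7*z)*14))+z) -> (((7*z)*(b+14))+z)
Apply DISTRIBUTE at L (target: ((7*z)*(b+14))): (((7*z)*(b+14))+z) -> ((((7*z)*b)+((7*z)*14))+z)
Apply FACTOR at L (target: (((7*z)*b)+((7*z)*14))): ((((7*z)*b)+((7*z)*14))+z) -> (((7*z)*(b+14))+z)

Answer: (((7*z)*(b+14))+z)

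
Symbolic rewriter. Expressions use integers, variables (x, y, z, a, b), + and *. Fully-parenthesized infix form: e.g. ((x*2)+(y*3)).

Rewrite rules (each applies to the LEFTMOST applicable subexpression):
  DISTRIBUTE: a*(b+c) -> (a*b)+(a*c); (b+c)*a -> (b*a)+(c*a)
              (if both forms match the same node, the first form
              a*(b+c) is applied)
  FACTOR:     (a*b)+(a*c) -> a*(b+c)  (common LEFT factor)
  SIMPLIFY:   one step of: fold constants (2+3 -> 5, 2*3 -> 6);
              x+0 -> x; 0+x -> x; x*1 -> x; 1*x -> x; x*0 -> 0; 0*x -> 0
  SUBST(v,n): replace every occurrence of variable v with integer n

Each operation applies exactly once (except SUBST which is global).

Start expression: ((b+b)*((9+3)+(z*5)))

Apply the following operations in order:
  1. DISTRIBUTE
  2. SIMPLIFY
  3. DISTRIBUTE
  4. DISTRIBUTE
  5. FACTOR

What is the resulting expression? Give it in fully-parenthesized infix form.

Start: ((b+b)*((9+3)+(z*5)))
Apply DISTRIBUTE at root (target: ((b+b)*((9+3)+(z*5)))): ((b+b)*((9+3)+(z*5))) -> (((b+b)*(9+3))+((b+b)*(z*5)))
Apply SIMPLIFY at LR (target: (9+3)): (((b+b)*(9+3))+((b+b)*(z*5))) -> (((b+b)*12)+((b+b)*(z*5)))
Apply DISTRIBUTE at L (target: ((b+b)*12)): (((b+b)*12)+((b+b)*(z*5))) -> (((b*12)+(b*12))+((b+b)*(z*5)))
Apply DISTRIBUTE at R (target: ((b+b)*(z*5))): (((b*12)+(b*12))+((b+b)*(z*5))) -> (((b*12)+(b*12))+((b*(z*5))+(b*(z*5))))
Apply FACTOR at L (target: ((b*12)+(b*12))): (((b*12)+(b*12))+((b*(z*5))+(b*(z*5)))) -> ((b*(12+12))+((b*(z*5))+(b*(z*5))))

Answer: ((b*(12+12))+((b*(z*5))+(b*(z*5))))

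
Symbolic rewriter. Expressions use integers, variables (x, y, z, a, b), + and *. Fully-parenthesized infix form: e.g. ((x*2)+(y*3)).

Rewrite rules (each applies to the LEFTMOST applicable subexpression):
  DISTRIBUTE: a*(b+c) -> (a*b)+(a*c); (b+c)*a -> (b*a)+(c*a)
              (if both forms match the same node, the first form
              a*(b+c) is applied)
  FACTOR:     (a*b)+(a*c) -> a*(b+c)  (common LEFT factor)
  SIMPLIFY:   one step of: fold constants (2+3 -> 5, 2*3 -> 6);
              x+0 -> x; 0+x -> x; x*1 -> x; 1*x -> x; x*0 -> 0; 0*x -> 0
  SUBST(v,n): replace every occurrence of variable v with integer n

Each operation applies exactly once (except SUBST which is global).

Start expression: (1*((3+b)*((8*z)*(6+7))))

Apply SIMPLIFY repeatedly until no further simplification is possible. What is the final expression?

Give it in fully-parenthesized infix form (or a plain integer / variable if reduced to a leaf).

Answer: ((3+b)*((8*z)*13))

Derivation:
Start: (1*((3+b)*((8*z)*(6+7))))
Step 1: at root: (1*((3+b)*((8*z)*(6+7)))) -> ((3+b)*((8*z)*(6+7))); overall: (1*((3+b)*((8*z)*(6+7)))) -> ((3+b)*((8*z)*(6+7)))
Step 2: at RR: (6+7) -> 13; overall: ((3+b)*((8*z)*(6+7))) -> ((3+b)*((8*z)*13))
Fixed point: ((3+b)*((8*z)*13))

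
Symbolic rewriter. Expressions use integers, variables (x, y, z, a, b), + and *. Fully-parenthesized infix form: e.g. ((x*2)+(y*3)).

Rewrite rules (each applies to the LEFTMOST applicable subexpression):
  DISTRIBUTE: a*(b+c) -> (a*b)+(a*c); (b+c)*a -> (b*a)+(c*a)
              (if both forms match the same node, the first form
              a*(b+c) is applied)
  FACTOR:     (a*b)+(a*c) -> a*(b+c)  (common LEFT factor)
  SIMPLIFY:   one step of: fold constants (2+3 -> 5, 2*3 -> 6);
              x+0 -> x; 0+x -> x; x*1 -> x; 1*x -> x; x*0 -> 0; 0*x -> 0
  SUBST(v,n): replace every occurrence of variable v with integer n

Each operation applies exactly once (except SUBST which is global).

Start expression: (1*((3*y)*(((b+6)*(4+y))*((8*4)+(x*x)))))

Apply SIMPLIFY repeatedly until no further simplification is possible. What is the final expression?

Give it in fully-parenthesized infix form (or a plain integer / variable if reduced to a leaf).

Answer: ((3*y)*(((b+6)*(4+y))*(32+(x*x))))

Derivation:
Start: (1*((3*y)*(((b+6)*(4+y))*((8*4)+(x*x)))))
Step 1: at root: (1*((3*y)*(((b+6)*(4+y))*((8*4)+(x*x))))) -> ((3*y)*(((b+6)*(4+y))*((8*4)+(x*x)))); overall: (1*((3*y)*(((b+6)*(4+y))*((8*4)+(x*x))))) -> ((3*y)*(((b+6)*(4+y))*((8*4)+(x*x))))
Step 2: at RRL: (8*4) -> 32; overall: ((3*y)*(((b+6)*(4+y))*((8*4)+(x*x)))) -> ((3*y)*(((b+6)*(4+y))*(32+(x*x))))
Fixed point: ((3*y)*(((b+6)*(4+y))*(32+(x*x))))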